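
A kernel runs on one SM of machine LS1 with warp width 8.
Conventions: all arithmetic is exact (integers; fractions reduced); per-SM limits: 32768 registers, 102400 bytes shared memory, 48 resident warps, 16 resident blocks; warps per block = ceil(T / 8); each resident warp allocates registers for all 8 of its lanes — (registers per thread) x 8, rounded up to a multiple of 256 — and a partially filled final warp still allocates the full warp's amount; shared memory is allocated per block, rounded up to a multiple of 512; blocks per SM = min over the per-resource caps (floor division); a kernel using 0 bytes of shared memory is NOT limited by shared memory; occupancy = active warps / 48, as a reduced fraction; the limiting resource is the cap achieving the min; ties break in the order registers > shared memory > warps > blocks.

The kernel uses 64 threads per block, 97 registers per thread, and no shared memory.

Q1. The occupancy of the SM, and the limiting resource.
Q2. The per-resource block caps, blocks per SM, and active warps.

Answer: occupancy 2/3, limited by registers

registers: 4 blocks
shared memory: no limit (kernel uses none)
warps: 6 blocks
blocks: 16 blocks

Answer: 4 blocks, 32 active warps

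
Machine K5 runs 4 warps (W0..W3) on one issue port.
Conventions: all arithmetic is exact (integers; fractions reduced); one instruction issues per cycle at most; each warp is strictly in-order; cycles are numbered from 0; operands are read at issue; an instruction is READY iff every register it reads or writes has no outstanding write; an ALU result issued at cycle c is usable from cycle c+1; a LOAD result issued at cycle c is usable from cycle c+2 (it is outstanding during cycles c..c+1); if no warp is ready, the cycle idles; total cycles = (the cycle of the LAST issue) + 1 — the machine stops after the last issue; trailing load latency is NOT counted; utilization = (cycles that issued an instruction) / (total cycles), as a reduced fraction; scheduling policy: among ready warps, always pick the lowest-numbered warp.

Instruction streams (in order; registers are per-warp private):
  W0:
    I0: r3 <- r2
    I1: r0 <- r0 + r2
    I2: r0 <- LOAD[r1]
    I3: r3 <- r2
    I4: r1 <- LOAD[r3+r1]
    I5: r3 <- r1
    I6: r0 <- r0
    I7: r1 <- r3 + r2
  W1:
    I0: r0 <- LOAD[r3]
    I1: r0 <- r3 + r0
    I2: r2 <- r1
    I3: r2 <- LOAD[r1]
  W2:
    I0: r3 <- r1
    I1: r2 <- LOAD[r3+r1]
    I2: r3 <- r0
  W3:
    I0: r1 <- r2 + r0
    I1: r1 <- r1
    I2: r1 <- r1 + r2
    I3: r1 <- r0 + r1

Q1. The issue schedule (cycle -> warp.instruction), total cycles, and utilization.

cycle 0: W0.I0
cycle 1: W0.I1
cycle 2: W0.I2
cycle 3: W0.I3
cycle 4: W0.I4
cycle 5: W1.I0
cycle 6: W0.I5
cycle 7: W0.I6
cycle 8: W0.I7
cycle 9: W1.I1
cycle 10: W1.I2
cycle 11: W1.I3
cycle 12: W2.I0
cycle 13: W2.I1
cycle 14: W2.I2
cycle 15: W3.I0
cycle 16: W3.I1
cycle 17: W3.I2
cycle 18: W3.I3

Answer: 19 cycles, utilization 1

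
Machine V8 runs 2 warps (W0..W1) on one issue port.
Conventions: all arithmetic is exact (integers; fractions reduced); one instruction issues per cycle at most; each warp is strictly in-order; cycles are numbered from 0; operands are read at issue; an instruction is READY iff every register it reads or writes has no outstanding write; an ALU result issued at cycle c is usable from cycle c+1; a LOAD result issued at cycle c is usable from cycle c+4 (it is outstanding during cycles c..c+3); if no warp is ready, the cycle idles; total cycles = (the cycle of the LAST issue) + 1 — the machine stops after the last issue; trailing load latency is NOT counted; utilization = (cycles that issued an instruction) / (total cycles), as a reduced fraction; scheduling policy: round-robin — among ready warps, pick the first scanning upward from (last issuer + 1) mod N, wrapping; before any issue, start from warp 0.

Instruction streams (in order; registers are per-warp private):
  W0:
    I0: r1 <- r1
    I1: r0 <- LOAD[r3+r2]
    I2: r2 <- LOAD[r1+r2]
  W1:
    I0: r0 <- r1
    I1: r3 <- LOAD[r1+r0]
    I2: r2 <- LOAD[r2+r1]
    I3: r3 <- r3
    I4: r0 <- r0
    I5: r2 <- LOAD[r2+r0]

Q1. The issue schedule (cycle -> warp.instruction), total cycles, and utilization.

cycle 0: W0.I0
cycle 1: W1.I0
cycle 2: W0.I1
cycle 3: W1.I1
cycle 4: W0.I2
cycle 5: W1.I2
cycle 6: idle
cycle 7: W1.I3
cycle 8: W1.I4
cycle 9: W1.I5

Answer: 10 cycles, utilization 9/10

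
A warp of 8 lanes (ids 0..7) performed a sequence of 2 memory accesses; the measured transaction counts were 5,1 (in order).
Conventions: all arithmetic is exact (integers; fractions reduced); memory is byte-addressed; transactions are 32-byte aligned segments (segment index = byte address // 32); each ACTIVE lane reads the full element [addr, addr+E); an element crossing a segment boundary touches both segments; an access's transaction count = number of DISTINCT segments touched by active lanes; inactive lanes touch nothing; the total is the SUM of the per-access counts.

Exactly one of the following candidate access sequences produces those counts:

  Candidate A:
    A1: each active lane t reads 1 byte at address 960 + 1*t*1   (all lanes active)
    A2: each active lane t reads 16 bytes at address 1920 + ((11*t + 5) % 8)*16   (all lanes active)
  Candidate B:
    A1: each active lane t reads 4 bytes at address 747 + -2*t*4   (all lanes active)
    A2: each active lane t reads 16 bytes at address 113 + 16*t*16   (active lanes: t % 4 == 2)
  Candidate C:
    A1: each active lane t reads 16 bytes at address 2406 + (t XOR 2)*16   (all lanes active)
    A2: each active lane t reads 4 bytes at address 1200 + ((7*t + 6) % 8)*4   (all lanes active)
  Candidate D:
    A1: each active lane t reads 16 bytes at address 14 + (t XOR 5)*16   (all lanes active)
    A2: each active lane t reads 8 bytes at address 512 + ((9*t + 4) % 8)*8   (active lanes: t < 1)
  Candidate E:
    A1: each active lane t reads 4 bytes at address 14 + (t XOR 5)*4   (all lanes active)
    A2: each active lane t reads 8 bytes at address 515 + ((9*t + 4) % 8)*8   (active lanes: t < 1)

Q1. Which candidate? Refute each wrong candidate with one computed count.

A: A1 gives 1 transaction, not 5
B: A1 gives 3 transactions, not 5
C: A2 gives 2 transactions, not 1
E: A1 gives 2 transactions, not 5
D: all counts match (5,1)

Answer: D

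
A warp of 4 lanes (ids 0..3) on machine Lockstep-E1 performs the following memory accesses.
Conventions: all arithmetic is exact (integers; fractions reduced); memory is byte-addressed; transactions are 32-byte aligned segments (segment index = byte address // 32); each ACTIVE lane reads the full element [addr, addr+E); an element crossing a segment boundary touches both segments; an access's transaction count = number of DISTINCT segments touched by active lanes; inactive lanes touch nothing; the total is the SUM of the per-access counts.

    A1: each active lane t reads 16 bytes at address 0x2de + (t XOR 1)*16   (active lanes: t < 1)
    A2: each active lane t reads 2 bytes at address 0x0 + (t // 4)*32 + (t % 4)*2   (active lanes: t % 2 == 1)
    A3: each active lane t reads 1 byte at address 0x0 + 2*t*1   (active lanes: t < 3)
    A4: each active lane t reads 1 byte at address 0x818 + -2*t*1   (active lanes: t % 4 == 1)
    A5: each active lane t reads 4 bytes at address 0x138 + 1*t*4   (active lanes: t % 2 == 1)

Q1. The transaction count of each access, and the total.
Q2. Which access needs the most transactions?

A1: 1 transaction
A2: 1 transaction
A3: 1 transaction
A4: 1 transaction
A5: 2 transactions

Answer: 1,1,1,1,2; total 6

Answer: A5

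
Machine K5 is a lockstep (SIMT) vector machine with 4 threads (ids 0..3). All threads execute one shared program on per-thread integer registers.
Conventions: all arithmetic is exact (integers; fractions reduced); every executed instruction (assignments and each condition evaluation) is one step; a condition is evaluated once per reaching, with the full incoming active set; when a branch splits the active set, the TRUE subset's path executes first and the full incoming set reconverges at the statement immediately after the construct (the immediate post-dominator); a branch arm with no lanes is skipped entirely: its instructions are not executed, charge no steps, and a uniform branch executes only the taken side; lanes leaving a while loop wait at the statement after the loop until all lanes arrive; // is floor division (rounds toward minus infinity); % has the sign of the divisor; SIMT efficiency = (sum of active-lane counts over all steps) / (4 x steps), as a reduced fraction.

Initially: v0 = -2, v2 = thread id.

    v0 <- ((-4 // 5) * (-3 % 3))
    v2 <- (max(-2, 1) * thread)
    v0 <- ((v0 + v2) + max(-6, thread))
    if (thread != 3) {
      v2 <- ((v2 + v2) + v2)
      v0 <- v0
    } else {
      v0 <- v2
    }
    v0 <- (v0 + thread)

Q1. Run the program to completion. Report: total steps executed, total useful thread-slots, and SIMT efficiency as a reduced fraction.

Answer: 8 steps, 27 useful, 27/32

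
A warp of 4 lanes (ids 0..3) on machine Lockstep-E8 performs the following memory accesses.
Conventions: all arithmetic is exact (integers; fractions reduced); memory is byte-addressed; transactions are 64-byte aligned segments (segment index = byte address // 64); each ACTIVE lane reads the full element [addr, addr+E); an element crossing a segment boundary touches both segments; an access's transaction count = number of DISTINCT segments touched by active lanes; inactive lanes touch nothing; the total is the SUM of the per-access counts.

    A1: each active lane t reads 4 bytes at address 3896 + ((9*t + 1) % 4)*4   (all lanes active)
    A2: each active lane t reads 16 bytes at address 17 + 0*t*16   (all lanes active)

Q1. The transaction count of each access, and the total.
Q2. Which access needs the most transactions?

A1: 2 transactions
A2: 1 transaction

Answer: 2,1; total 3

Answer: A1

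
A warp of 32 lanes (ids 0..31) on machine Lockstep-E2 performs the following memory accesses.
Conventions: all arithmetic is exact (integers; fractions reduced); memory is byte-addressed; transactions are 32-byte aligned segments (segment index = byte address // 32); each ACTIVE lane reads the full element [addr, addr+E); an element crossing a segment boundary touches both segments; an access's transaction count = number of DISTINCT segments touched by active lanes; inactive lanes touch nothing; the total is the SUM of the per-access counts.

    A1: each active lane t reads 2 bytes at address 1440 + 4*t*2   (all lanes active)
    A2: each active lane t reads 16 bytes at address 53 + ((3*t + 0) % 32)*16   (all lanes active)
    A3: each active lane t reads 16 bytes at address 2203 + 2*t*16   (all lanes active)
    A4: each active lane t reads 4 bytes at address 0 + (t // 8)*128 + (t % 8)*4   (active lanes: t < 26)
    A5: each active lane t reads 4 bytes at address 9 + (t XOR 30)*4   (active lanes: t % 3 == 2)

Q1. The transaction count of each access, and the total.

A1: 8 transactions
A2: 17 transactions
A3: 33 transactions
A4: 4 transactions
A5: 4 transactions

Answer: 8,17,33,4,4; total 66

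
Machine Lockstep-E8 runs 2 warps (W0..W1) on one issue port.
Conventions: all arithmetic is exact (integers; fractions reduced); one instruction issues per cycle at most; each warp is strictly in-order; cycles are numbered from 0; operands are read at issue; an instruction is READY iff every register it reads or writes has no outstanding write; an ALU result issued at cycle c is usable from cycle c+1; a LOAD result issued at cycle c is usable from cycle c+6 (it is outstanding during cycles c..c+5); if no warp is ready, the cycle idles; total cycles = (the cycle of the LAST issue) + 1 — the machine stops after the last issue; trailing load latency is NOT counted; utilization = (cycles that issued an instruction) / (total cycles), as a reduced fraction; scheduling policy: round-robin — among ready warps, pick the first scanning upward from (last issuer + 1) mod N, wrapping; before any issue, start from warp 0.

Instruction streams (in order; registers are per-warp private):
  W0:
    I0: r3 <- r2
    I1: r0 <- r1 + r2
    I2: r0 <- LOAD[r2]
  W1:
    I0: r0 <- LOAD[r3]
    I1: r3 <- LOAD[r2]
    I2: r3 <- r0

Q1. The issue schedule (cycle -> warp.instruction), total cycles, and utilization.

cycle 0: W0.I0
cycle 1: W1.I0
cycle 2: W0.I1
cycle 3: W1.I1
cycle 4: W0.I2
cycle 5: idle
cycle 6: idle
cycle 7: idle
cycle 8: idle
cycle 9: W1.I2

Answer: 10 cycles, utilization 3/5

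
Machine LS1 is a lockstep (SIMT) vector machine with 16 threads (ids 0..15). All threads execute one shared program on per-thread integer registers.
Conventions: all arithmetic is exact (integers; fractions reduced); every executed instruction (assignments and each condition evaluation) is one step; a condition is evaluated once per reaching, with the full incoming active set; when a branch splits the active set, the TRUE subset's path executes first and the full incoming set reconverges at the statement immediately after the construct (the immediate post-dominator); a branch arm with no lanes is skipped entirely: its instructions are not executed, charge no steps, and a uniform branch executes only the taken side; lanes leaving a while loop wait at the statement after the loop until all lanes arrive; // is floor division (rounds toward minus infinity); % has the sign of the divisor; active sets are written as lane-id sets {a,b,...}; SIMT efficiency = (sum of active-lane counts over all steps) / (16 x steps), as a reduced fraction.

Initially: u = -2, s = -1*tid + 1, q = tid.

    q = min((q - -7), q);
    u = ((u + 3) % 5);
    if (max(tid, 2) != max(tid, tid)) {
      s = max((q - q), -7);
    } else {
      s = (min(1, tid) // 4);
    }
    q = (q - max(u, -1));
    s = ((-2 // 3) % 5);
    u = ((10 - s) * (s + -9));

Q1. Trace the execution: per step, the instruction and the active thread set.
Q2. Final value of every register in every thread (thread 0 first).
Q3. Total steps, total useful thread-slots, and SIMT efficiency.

step 0: q <- min((q - -7), q)        {0,1,2,3,4,5,6,7,8,9,10,11,12,13,14,15}
step 1: u <- ((u + 3) % 5)           {0,1,2,3,4,5,6,7,8,9,10,11,12,13,14,15}
step 2: eval (max(tid, 2) != max(tid, tid)) {0,1,2,3,4,5,6,7,8,9,10,11,12,13,14,15}
step 3: s <- max((q - q), -7)        {0,1}
step 4: s <- (min(1, tid) // 4)      {2,3,4,5,6,7,8,9,10,11,12,13,14,15}
step 5: q <- (q - max(u, -1))        {0,1,2,3,4,5,6,7,8,9,10,11,12,13,14,15}
step 6: s <- ((-2 // 3) % 5)         {0,1,2,3,4,5,6,7,8,9,10,11,12,13,14,15}
step 7: u <- ((10 - s) * (s + -9))   {0,1,2,3,4,5,6,7,8,9,10,11,12,13,14,15}

Answer: 8 steps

u: -30,-30,-30,-30,-30,-30,-30,-30,-30,-30,-30,-30,-30,-30,-30,-30
s: 4,4,4,4,4,4,4,4,4,4,4,4,4,4,4,4
q: -1,0,1,2,3,4,5,6,7,8,9,10,11,12,13,14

steps = 8; useful = 112; efficiency = 112/128 = 7/8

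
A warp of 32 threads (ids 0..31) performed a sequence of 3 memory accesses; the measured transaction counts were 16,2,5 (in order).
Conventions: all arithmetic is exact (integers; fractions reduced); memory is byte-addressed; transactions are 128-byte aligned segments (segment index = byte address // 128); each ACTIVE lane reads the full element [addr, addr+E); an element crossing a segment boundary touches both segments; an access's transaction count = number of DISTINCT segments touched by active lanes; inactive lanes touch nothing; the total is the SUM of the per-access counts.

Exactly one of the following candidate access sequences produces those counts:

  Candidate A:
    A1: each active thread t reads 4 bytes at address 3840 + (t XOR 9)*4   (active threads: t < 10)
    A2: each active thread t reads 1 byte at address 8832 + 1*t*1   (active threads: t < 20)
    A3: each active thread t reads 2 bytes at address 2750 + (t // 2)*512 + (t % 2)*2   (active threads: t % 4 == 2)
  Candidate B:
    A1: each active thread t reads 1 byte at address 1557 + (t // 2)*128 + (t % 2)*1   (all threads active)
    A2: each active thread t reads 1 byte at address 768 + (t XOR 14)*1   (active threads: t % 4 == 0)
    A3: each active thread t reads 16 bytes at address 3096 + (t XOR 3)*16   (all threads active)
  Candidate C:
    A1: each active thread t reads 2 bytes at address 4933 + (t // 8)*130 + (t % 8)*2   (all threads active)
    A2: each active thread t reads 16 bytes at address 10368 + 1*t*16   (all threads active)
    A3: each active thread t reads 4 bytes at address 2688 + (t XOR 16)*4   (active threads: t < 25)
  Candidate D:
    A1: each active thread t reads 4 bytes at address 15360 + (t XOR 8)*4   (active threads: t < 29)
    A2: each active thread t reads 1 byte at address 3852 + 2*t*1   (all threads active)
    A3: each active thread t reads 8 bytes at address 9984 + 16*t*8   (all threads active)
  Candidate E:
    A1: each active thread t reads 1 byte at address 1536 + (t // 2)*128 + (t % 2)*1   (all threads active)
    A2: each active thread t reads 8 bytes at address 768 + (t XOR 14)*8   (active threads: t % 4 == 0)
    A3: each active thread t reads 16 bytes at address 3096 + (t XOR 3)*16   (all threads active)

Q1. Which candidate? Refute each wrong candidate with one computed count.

A: A1 gives 1 transaction, not 16
B: A2 gives 1 transaction, not 2
C: A1 gives 4 transactions, not 16
D: A1 gives 1 transaction, not 16
E: all counts match (16,2,5)

Answer: E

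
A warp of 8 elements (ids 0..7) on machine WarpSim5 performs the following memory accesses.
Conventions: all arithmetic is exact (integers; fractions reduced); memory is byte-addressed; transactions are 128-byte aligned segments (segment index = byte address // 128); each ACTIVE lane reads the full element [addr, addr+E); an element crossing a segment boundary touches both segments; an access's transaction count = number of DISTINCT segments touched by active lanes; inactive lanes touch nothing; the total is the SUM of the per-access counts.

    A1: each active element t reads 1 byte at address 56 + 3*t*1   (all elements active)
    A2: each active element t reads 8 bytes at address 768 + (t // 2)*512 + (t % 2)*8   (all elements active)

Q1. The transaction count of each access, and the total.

A1: 1 transaction
A2: 4 transactions

Answer: 1,4; total 5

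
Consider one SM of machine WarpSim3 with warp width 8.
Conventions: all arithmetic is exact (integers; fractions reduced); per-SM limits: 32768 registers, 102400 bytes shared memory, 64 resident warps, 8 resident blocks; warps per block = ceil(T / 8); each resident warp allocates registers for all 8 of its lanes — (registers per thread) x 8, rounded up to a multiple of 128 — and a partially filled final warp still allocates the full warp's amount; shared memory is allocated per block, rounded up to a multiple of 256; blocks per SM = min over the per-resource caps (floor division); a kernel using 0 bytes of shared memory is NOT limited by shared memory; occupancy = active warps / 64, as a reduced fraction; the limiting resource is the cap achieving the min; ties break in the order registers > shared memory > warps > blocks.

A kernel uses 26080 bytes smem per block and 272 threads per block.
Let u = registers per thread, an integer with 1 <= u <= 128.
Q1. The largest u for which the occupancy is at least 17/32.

Answer: u = 112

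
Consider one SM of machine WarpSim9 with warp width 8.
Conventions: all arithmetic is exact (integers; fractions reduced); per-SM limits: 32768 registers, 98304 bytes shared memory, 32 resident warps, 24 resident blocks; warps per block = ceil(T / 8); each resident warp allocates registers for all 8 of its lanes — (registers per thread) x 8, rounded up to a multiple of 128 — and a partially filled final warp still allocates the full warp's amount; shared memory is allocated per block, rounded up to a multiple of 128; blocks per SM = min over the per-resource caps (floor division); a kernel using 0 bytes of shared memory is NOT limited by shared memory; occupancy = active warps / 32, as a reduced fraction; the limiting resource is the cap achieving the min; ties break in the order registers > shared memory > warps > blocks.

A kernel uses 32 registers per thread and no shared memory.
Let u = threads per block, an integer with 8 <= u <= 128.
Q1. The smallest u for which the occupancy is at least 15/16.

Answer: u = 9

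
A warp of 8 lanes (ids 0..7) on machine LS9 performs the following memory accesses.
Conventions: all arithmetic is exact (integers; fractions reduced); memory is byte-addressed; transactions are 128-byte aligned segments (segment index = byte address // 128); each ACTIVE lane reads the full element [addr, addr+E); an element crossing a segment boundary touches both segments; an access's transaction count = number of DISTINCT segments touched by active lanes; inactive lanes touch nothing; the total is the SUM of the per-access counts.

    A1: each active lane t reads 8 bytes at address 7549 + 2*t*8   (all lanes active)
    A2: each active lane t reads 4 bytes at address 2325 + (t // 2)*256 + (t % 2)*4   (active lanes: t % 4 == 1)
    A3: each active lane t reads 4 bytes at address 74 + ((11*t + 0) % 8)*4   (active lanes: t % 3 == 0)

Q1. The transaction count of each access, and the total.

A1: 2 transactions
A2: 2 transactions
A3: 1 transaction

Answer: 2,2,1; total 5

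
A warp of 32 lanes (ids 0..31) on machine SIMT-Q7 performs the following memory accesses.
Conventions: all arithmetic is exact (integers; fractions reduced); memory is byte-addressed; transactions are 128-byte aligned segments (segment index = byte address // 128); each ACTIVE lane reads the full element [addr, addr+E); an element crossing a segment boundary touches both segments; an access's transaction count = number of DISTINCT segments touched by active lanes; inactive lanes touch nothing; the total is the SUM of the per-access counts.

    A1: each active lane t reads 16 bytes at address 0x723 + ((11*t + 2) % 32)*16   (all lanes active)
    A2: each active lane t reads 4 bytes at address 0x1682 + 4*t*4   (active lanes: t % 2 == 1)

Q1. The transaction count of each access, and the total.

A1: 5 transactions
A2: 4 transactions

Answer: 5,4; total 9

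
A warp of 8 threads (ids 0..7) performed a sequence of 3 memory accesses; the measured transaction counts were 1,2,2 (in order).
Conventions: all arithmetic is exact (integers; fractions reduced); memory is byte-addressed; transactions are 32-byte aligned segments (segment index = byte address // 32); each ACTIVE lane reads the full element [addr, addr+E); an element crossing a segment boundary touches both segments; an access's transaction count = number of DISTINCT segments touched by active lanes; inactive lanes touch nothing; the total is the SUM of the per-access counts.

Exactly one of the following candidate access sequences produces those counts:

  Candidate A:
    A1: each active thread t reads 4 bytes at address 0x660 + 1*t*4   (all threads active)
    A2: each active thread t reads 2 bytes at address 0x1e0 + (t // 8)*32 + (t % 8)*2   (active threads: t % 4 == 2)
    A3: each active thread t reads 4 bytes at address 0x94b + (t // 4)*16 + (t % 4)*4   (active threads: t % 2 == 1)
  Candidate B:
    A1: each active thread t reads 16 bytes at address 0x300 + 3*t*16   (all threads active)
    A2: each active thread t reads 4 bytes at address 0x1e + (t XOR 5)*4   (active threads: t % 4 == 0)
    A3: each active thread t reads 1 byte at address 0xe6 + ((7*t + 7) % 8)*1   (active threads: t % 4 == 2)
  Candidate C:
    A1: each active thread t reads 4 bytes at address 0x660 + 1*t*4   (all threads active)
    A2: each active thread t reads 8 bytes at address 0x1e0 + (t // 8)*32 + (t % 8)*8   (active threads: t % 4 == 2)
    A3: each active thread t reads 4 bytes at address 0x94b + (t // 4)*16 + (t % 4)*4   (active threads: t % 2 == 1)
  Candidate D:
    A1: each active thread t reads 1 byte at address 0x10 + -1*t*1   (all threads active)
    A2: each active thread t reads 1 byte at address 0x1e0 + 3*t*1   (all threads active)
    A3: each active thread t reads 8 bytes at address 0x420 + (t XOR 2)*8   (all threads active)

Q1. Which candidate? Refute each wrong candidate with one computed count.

A: A2 gives 1 transaction, not 2
B: A1 gives 8 transactions, not 1
D: A2 gives 1 transaction, not 2
C: all counts match (1,2,2)

Answer: C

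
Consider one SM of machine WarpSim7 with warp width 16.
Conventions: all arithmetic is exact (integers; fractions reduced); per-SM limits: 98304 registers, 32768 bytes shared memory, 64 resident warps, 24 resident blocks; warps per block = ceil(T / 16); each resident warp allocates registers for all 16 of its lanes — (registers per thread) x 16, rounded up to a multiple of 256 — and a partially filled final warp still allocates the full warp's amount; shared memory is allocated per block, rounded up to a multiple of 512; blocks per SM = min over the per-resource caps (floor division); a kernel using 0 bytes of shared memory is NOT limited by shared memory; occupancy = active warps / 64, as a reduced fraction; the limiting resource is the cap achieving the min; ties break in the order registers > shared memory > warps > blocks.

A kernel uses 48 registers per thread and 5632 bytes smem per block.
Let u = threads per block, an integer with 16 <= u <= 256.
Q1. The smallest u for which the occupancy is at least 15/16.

Answer: u = 177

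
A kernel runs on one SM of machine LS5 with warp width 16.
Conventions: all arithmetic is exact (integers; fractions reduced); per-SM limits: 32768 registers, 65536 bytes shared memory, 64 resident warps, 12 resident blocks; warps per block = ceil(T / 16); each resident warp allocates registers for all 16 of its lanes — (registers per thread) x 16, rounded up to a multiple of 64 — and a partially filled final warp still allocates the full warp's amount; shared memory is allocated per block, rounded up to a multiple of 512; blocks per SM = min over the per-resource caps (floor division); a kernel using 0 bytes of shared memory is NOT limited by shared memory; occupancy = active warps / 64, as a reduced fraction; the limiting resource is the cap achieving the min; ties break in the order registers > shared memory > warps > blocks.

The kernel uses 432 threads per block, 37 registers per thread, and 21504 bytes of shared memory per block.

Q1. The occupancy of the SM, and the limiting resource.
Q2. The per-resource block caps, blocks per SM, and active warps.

Answer: occupancy 27/64, limited by registers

registers: 1 block
shared memory: 3 blocks
warps: 2 blocks
blocks: 12 blocks

Answer: 1 block, 27 active warps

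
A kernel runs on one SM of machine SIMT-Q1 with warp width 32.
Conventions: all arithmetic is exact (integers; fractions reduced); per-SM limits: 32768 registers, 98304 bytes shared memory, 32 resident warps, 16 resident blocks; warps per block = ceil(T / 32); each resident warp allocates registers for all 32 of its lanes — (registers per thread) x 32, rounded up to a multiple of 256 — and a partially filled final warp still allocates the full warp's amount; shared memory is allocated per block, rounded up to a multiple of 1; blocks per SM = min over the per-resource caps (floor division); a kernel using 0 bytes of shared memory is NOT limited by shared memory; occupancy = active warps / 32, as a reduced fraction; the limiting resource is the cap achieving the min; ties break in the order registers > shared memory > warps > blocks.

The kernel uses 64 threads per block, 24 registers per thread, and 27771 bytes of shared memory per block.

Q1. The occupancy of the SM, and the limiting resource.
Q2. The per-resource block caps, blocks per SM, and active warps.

Answer: occupancy 3/16, limited by shared memory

registers: 21 blocks
shared memory: 3 blocks
warps: 16 blocks
blocks: 16 blocks

Answer: 3 blocks, 6 active warps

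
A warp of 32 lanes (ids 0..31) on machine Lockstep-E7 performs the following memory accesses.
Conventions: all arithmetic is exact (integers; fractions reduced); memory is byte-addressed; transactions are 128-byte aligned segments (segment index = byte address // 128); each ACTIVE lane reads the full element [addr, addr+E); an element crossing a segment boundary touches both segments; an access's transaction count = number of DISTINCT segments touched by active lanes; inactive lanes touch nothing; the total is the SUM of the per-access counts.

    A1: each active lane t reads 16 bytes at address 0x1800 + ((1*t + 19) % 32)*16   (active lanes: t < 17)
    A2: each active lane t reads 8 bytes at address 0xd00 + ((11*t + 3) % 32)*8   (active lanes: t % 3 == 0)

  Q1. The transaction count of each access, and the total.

A1: 3 transactions
A2: 1 transaction

Answer: 3,1; total 4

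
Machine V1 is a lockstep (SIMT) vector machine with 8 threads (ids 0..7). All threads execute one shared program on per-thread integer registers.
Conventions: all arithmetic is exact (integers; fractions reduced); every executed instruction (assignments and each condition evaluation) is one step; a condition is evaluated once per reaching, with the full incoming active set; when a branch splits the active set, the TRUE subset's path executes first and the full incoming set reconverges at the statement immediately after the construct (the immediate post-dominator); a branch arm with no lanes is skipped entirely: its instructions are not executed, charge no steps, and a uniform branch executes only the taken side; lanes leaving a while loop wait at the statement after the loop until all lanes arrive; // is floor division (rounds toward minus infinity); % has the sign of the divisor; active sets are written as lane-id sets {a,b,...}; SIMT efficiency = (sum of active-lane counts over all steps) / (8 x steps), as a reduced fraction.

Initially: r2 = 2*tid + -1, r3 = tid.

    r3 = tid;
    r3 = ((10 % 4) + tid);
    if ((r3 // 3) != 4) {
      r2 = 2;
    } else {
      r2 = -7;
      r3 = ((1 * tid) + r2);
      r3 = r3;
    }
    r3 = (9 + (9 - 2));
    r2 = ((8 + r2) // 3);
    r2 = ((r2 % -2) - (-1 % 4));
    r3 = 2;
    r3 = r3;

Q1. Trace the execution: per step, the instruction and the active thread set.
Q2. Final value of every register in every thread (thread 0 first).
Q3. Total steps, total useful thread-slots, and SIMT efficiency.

step 0: r3 <- tid                    {0,1,2,3,4,5,6,7}
step 1: r3 <- ((10 % 4) + tid)       {0,1,2,3,4,5,6,7}
step 2: eval ((r3 // 3) != 4)        {0,1,2,3,4,5,6,7}
step 3: r2 <- 2                      {0,1,2,3,4,5,6,7}
step 4: r3 <- (9 + (9 - 2))          {0,1,2,3,4,5,6,7}
step 5: r2 <- ((8 + r2) // 3)        {0,1,2,3,4,5,6,7}
step 6: r2 <- ((r2 % -2) - (-1 % 4)) {0,1,2,3,4,5,6,7}
step 7: r3 <- 2                      {0,1,2,3,4,5,6,7}
step 8: r3 <- r3                     {0,1,2,3,4,5,6,7}

Answer: 9 steps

r2: -4,-4,-4,-4,-4,-4,-4,-4
r3: 2,2,2,2,2,2,2,2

steps = 9; useful = 72; efficiency = 72/72 = 1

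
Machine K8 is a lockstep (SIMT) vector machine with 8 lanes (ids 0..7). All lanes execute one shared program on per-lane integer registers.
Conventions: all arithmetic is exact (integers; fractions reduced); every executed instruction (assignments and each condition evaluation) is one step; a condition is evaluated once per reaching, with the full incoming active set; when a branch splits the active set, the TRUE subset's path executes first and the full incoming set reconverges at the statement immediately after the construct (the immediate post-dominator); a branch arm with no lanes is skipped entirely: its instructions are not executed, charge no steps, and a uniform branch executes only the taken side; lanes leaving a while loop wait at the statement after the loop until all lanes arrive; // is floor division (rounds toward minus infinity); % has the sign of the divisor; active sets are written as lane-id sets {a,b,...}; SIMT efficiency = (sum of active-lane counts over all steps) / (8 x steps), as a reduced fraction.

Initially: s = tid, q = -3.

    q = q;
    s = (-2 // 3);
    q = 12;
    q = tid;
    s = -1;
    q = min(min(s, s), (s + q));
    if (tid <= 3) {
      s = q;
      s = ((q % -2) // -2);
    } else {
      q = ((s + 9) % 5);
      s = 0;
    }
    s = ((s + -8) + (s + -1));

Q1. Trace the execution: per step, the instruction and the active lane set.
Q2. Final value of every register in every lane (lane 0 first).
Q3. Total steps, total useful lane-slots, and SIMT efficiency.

step 0: q <- q                       {0,1,2,3,4,5,6,7}
step 1: s <- (-2 // 3)               {0,1,2,3,4,5,6,7}
step 2: q <- 12                      {0,1,2,3,4,5,6,7}
step 3: q <- tid                     {0,1,2,3,4,5,6,7}
step 4: s <- -1                      {0,1,2,3,4,5,6,7}
step 5: q <- min(min(s, s), (s + q)) {0,1,2,3,4,5,6,7}
step 6: eval (tid <= 3)              {0,1,2,3,4,5,6,7}
step 7: s <- q                       {0,1,2,3}
step 8: s <- ((q % -2) // -2)        {0,1,2,3}
step 9: q <- ((s + 9) % 5)           {4,5,6,7}
step 10: s <- 0                       {4,5,6,7}
step 11: s <- ((s + -8) + (s + -1))   {0,1,2,3,4,5,6,7}

Answer: 12 steps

s: -9,-9,-9,-9,-9,-9,-9,-9
q: -1,-1,-1,-1,3,3,3,3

steps = 12; useful = 80; efficiency = 80/96 = 5/6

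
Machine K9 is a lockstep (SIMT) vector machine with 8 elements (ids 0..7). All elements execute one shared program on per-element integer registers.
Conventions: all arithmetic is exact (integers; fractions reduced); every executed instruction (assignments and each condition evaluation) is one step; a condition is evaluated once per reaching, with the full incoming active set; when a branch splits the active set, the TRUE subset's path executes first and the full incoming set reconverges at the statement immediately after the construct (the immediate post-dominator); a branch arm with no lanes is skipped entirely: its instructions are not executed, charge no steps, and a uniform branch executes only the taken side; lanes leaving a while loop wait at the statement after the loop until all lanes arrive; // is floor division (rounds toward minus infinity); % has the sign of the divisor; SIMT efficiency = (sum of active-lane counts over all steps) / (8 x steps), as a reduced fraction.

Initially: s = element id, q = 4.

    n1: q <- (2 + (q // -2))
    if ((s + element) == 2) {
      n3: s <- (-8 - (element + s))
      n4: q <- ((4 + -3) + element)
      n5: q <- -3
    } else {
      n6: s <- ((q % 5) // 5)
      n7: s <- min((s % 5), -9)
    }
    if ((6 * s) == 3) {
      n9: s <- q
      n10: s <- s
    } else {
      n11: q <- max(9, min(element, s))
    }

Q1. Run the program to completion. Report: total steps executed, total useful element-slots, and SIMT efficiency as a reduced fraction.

Answer: 9 steps, 49 useful, 49/72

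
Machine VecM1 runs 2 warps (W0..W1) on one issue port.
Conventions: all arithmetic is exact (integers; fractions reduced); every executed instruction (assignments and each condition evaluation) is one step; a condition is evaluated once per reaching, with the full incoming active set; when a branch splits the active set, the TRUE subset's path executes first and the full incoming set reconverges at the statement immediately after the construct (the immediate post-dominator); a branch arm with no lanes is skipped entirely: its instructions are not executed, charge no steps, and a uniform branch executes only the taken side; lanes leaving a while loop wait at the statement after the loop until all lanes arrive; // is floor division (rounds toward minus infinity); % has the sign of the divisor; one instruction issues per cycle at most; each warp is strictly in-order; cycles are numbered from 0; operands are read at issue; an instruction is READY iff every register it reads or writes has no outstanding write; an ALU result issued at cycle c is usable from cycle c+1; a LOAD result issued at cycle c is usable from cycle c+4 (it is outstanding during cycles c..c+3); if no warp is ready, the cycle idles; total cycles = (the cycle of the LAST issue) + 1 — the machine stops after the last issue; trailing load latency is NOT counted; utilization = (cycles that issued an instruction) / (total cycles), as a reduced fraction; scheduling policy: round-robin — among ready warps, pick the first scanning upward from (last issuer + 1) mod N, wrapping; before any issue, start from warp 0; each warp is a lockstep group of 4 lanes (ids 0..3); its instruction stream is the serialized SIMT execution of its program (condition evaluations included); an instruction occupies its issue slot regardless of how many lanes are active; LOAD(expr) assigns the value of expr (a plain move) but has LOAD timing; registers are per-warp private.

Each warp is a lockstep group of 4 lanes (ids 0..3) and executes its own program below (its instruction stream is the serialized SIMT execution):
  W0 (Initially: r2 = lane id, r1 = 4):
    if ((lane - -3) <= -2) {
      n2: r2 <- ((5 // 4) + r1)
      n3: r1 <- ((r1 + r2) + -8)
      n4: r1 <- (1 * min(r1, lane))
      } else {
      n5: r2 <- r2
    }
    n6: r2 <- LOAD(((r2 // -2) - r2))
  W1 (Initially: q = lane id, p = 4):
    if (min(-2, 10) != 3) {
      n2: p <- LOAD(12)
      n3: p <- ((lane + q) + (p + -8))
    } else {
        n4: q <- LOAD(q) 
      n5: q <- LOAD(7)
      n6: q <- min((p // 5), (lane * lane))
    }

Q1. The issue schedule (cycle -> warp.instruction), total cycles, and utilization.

cycle 0: W0.I0
cycle 1: W1.I0
cycle 2: W0.I1
cycle 3: W1.I1
cycle 4: W0.I2
cycle 5: idle
cycle 6: idle
cycle 7: W1.I2

Answer: 8 cycles, utilization 3/4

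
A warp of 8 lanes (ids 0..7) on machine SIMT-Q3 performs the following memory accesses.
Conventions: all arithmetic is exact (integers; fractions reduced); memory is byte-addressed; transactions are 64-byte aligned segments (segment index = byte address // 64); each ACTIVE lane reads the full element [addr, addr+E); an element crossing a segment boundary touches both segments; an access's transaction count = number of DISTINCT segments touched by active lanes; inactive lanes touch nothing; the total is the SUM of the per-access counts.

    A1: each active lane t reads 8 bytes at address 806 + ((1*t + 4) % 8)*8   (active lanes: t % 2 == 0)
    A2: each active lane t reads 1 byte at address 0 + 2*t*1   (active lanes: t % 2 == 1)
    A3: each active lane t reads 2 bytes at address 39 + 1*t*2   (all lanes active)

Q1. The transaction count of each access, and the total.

A1: 2 transactions
A2: 1 transaction
A3: 1 transaction

Answer: 2,1,1; total 4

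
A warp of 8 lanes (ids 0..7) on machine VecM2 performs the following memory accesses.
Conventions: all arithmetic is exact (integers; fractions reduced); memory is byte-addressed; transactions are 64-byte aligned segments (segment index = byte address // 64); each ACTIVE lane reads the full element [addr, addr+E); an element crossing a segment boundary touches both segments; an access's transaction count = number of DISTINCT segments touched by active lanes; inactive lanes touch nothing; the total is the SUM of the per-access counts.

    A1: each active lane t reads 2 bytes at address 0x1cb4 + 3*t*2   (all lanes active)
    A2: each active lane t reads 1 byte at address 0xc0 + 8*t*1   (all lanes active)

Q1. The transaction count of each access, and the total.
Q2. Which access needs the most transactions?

A1: 2 transactions
A2: 1 transaction

Answer: 2,1; total 3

Answer: A1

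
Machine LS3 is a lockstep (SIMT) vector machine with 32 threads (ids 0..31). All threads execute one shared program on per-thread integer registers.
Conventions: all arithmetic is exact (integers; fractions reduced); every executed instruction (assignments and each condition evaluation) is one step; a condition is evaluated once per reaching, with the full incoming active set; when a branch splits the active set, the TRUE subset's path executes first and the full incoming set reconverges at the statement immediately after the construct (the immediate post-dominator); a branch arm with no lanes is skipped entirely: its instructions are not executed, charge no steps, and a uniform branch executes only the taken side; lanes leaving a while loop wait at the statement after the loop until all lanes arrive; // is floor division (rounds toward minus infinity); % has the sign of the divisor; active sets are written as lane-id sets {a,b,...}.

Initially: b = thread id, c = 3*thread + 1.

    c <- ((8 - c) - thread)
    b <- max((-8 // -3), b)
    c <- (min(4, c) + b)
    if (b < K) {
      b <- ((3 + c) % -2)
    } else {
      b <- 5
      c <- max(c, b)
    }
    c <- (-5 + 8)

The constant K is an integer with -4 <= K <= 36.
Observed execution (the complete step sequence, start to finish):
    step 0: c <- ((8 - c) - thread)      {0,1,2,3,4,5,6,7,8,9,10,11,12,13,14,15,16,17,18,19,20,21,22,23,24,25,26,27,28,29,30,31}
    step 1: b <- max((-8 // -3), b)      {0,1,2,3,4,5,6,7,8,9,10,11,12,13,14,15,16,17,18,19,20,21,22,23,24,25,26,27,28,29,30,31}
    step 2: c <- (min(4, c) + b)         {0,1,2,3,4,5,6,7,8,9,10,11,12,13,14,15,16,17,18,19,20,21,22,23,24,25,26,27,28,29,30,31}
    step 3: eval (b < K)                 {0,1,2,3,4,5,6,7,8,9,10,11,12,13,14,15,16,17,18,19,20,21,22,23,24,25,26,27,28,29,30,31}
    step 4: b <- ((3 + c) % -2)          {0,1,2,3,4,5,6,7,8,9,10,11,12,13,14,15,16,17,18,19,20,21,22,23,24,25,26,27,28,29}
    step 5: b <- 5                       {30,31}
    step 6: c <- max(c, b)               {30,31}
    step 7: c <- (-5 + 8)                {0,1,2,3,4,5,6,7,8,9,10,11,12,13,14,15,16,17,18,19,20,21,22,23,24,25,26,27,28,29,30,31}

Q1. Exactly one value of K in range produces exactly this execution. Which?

Answer: K = 30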